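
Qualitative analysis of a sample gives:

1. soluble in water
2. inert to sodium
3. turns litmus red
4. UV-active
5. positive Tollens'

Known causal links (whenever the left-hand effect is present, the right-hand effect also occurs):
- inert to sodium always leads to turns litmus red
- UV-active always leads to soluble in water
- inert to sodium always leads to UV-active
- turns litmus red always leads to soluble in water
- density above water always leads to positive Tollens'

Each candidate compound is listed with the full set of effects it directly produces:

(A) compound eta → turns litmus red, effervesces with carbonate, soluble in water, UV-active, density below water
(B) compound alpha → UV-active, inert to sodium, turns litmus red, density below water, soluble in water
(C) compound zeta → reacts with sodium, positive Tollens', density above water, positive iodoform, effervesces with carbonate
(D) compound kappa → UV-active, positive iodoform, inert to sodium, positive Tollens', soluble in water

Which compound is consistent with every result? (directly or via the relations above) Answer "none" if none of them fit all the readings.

Testing each hypothesis:
(A) compound eta — soluble in water ✓; inert to sodium ✗; turns litmus red ✓; UV-active ✓; positive Tollens' ✗
(B) compound alpha — soluble in water ✓; inert to sodium ✓; turns litmus red ✓; UV-active ✓; positive Tollens' ✗
(C) compound zeta — soluble in water ✗; inert to sodium ✗; turns litmus red ✗; UV-active ✗; positive Tollens' ✓
(D) compound kappa — soluble in water ✓; inert to sodium ✓; turns litmus red ✓ (through inert to sodium → turns litmus red); UV-active ✓; positive Tollens' ✓
Only (D) is consistent with every observation.

D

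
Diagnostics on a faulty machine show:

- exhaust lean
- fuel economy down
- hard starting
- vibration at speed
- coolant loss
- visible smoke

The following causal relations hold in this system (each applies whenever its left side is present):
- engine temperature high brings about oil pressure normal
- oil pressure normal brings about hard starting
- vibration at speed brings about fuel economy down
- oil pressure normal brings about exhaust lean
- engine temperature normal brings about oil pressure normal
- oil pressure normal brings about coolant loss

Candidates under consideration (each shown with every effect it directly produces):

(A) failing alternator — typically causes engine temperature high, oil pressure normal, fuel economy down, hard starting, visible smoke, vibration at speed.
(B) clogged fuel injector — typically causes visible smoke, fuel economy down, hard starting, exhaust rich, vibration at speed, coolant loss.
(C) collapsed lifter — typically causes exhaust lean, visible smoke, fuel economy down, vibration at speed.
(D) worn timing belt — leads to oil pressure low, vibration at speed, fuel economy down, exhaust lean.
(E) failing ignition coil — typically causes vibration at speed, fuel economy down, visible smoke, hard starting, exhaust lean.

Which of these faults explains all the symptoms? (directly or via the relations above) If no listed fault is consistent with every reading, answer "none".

Per-candidate check:
(A) failing alternator — exhaust lean + (via oil pressure normal → exhaust lean); fuel economy down +; hard starting +; vibration at speed +; coolant loss + (via oil pressure normal → coolant loss); visible smoke +
(B) clogged fuel injector — fails on exhaust lean (predicts exhaust rich, not exhaust lean)
(C) collapsed lifter — exhaust lean +; fuel economy down +; hard starting -; vibration at speed +; coolant loss -; visible smoke +
(D) worn timing belt — does not account for hard starting, coolant loss, visible smoke
(E) failing ignition coil — does not account for coolant loss
Only (A) is consistent with every observation.

A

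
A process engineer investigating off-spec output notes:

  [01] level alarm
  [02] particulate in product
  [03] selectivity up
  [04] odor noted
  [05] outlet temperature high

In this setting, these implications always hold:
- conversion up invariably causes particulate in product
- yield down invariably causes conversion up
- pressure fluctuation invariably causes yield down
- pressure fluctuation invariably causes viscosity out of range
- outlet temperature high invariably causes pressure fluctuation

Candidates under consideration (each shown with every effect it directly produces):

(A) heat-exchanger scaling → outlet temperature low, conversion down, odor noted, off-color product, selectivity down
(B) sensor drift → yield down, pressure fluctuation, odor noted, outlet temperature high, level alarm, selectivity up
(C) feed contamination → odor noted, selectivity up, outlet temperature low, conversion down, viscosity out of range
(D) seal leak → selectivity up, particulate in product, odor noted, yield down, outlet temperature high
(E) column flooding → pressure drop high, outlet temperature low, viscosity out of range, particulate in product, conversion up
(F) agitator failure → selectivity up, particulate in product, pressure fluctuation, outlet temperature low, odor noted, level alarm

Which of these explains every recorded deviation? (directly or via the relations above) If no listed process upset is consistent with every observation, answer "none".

Per-candidate check:
(A) heat-exchanger scaling — level alarm -; particulate in product -; selectivity up -; odor noted +; outlet temperature high -
(B) sensor drift — accounts for every observation (particulate in product through yield down → conversion up → particulate in product)
(C) feed contamination — fails on level alarm, particulate in product, outlet temperature high (predicts outlet temperature low, not outlet temperature high)
(D) seal leak — does not account for level alarm
(E) column flooding — fails on level alarm, selectivity up, odor noted, outlet temperature high (predicts outlet temperature low, not outlet temperature high)
(F) agitator failure — level alarm +; particulate in product +; selectivity up +; odor noted +; outlet temperature high -
(B) alone accounts for all the evidence.

B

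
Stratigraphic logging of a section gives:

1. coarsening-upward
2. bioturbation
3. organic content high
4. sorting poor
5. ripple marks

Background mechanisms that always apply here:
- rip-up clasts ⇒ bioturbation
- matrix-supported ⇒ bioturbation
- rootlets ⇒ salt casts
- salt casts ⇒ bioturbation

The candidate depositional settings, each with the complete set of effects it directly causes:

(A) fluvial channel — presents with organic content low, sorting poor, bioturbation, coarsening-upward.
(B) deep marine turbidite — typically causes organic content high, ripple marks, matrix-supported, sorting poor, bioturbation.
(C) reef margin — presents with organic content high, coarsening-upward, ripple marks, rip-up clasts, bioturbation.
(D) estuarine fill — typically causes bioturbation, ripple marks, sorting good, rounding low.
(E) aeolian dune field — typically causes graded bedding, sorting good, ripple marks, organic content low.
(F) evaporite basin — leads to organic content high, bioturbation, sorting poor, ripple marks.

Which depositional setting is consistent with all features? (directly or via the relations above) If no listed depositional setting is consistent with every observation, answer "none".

none

Checking each candidate against the observations:
(A) fluvial channel — fails on organic content high, ripple marks (predicts organic content low, not organic content high)
(B) deep marine turbidite — does not account for coarsening-upward
(C) reef margin — coarsening-upward +; bioturbation +; organic content high +; sorting poor -; ripple marks +
(D) estuarine fill — fails on coarsening-upward, organic content high, sorting poor (predicts sorting good, not sorting poor)
(E) aeolian dune field — coarsening-upward -; bioturbation -; organic content high -; sorting poor -; ripple marks +
(F) evaporite basin — coarsening-upward -; bioturbation +; organic content high +; sorting poor +; ripple marks +
Every candidate fails on at least one observation.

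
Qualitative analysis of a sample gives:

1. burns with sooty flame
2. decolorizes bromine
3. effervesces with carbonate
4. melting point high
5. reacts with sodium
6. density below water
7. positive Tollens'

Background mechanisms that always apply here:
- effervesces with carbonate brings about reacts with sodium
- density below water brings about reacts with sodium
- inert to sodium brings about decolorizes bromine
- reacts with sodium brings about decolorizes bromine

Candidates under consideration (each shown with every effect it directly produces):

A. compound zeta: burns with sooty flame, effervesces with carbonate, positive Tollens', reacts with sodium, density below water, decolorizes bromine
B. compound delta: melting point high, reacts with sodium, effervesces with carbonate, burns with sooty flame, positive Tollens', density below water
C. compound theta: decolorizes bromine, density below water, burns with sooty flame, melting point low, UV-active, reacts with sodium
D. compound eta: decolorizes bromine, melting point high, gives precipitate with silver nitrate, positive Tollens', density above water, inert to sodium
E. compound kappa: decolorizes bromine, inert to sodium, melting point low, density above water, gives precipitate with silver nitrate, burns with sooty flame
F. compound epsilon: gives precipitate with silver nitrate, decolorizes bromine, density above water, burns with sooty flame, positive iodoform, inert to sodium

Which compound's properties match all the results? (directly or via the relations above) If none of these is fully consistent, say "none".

B

Testing each hypothesis:
(A) compound zeta — burns with sooty flame match; decolorizes bromine match; effervesces with carbonate match; melting point high miss; reacts with sodium match; density below water match; positive Tollens' match
(B) compound delta — burns with sooty flame match; decolorizes bromine match (through reacts with sodium → decolorizes bromine); effervesces with carbonate match; melting point high match; reacts with sodium match; density below water match; positive Tollens' match
(C) compound theta — burns with sooty flame match; decolorizes bromine match; effervesces with carbonate miss; melting point high miss; reacts with sodium match; density below water match; positive Tollens' miss
(D) compound eta — fails on burns with sooty flame, effervesces with carbonate, reacts with sodium, density below water (predicts inert to sodium, not reacts with sodium; predicts density above water, not density below water)
(E) compound kappa — fails on effervesces with carbonate, melting point high, reacts with sodium, density below water, positive Tollens' (predicts melting point low, not melting point high; predicts inert to sodium, not reacts with sodium; predicts density above water, not density below water)
(F) compound epsilon — fails on effervesces with carbonate, melting point high, reacts with sodium, density below water, positive Tollens' (predicts inert to sodium, not reacts with sodium; predicts density above water, not density below water)
Only (B) is consistent with every observation.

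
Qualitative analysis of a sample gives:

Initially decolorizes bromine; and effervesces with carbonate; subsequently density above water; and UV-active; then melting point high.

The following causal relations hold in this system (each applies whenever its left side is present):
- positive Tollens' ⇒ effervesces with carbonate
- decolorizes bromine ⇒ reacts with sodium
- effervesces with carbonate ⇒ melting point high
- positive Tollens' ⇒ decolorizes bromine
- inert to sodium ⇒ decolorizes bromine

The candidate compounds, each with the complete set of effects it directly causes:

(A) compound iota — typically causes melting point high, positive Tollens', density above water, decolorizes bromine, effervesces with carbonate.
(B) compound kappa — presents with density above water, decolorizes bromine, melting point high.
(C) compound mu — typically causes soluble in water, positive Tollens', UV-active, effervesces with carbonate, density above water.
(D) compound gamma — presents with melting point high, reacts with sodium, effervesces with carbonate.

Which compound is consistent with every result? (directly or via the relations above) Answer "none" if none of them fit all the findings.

C

Testing each hypothesis:
(A) compound iota — does not account for UV-active
(B) compound kappa — does not account for effervesces with carbonate, UV-active
(C) compound mu — decolorizes bromine ✓ (via positive Tollens' → decolorizes bromine); effervesces with carbonate ✓; density above water ✓; UV-active ✓; melting point high ✓ (via effervesces with carbonate → melting point high)
(D) compound gamma — decolorizes bromine ✗; effervesces with carbonate ✓; density above water ✗; UV-active ✗; melting point high ✓
(C) alone accounts for all the evidence.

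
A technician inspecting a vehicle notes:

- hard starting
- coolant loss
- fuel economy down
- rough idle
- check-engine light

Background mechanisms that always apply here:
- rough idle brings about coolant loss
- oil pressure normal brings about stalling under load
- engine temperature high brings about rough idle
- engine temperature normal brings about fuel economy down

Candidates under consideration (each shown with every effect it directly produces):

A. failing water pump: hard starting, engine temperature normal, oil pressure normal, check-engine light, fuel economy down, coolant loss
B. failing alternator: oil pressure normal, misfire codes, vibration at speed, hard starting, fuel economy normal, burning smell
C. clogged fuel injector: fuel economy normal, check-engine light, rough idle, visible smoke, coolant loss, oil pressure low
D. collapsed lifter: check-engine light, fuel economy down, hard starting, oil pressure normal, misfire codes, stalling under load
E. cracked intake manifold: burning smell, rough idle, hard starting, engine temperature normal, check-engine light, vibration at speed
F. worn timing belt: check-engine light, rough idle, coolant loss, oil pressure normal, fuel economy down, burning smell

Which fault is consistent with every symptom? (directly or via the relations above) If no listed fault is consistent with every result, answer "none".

Testing each hypothesis:
(A) failing water pump — hard starting yes; coolant loss yes; fuel economy down yes; rough idle NO; check-engine light yes
(B) failing alternator — fails on coolant loss, fuel economy down, rough idle, check-engine light (predicts fuel economy normal, not fuel economy down)
(C) clogged fuel injector — hard starting NO; coolant loss yes; fuel economy down NO; rough idle yes; check-engine light yes
(D) collapsed lifter — hard starting yes; coolant loss NO; fuel economy down yes; rough idle NO; check-engine light yes
(E) cracked intake manifold — hard starting yes; coolant loss yes (by rough idle → coolant loss); fuel economy down yes (by engine temperature normal → fuel economy down); rough idle yes; check-engine light yes
(F) worn timing belt — hard starting NO; coolant loss yes; fuel economy down yes; rough idle yes; check-engine light yes
(E) alone accounts for all the evidence.

E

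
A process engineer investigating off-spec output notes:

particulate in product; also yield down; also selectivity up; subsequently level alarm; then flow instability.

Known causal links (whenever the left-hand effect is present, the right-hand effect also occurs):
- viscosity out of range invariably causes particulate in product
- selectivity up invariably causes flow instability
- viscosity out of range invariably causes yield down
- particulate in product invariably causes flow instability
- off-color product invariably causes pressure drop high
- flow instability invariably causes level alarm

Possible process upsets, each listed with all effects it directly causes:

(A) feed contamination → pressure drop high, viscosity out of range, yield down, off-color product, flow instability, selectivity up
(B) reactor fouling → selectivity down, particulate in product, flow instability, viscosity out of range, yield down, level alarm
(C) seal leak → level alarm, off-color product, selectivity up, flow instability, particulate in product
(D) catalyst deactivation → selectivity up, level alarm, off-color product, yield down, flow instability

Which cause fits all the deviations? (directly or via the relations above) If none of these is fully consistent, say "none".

A

Testing each hypothesis:
(A) feed contamination — accounts for every observation (particulate in product through viscosity out of range → particulate in product)
(B) reactor fouling — fails on selectivity up (predicts selectivity down, not selectivity up)
(C) seal leak — does not account for yield down
(D) catalyst deactivation — particulate in product ✗; yield down ✓; selectivity up ✓; level alarm ✓; flow instability ✓
(A) alone accounts for all the evidence.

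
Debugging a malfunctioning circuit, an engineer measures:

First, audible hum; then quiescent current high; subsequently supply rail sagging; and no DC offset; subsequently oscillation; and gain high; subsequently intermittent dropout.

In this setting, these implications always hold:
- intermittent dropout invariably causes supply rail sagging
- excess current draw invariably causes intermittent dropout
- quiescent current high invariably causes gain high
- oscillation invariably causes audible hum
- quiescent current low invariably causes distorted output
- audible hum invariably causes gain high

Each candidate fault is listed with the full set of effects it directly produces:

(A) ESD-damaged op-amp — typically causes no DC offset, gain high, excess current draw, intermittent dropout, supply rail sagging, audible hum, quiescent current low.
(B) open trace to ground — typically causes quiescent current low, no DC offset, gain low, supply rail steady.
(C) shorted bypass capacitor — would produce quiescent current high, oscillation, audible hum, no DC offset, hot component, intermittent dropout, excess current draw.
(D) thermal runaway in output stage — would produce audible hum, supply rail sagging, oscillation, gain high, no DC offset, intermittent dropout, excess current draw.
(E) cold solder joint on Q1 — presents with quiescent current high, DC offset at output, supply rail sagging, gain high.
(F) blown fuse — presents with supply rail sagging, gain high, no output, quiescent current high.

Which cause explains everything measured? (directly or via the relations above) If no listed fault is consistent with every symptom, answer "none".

For each candidate, compare predicted effects to what was observed:
(A) ESD-damaged op-amp — audible hum yes; quiescent current high NO; supply rail sagging yes; no DC offset yes; oscillation NO; gain high yes; intermittent dropout yes
(B) open trace to ground — fails on audible hum, quiescent current high, supply rail sagging, oscillation, gain high, intermittent dropout (predicts quiescent current low, not quiescent current high; predicts supply rail steady, not supply rail sagging; predicts gain low, not gain high)
(C) shorted bypass capacitor — audible hum yes; quiescent current high yes; supply rail sagging yes (through intermittent dropout → supply rail sagging); no DC offset yes; oscillation yes; gain high yes (through quiescent current high → gain high); intermittent dropout yes
(D) thermal runaway in output stage — audible hum yes; quiescent current high NO; supply rail sagging yes; no DC offset yes; oscillation yes; gain high yes; intermittent dropout yes
(E) cold solder joint on Q1 — fails on audible hum, no DC offset, oscillation, intermittent dropout (predicts DC offset at output, not no DC offset)
(F) blown fuse — audible hum NO; quiescent current high yes; supply rail sagging yes; no DC offset NO; oscillation NO; gain high yes; intermittent dropout NO
Only (C) is consistent with every observation.

C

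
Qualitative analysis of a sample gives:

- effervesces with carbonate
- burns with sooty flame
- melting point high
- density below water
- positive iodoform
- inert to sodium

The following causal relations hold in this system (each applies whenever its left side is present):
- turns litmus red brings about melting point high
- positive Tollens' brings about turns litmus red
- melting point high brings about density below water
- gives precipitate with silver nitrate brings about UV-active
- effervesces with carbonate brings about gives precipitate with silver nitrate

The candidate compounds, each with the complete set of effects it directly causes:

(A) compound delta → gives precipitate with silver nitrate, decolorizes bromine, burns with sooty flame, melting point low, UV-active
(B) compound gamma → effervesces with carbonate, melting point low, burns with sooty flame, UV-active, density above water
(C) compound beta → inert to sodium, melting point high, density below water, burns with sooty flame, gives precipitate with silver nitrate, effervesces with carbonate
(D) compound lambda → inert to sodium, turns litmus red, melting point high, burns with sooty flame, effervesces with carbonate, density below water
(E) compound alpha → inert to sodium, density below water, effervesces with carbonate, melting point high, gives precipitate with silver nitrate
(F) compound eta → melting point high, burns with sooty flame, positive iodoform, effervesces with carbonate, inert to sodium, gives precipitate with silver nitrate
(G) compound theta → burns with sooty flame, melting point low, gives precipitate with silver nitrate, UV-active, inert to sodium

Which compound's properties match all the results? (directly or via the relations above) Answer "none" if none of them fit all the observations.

Per-candidate check:
(A) compound delta — fails on effervesces with carbonate, melting point high, density below water, positive iodoform, inert to sodium (predicts melting point low, not melting point high)
(B) compound gamma — fails on melting point high, density below water, positive iodoform, inert to sodium (predicts melting point low, not melting point high; predicts density above water, not density below water)
(C) compound beta — effervesces with carbonate yes; burns with sooty flame yes; melting point high yes; density below water yes; positive iodoform NO; inert to sodium yes
(D) compound lambda — effervesces with carbonate yes; burns with sooty flame yes; melting point high yes; density below water yes; positive iodoform NO; inert to sodium yes
(E) compound alpha — effervesces with carbonate yes; burns with sooty flame NO; melting point high yes; density below water yes; positive iodoform NO; inert to sodium yes
(F) compound eta — effervesces with carbonate yes; burns with sooty flame yes; melting point high yes; density below water yes (by melting point high → density below water); positive iodoform yes; inert to sodium yes
(G) compound theta — effervesces with carbonate NO; burns with sooty flame yes; melting point high NO; density below water NO; positive iodoform NO; inert to sodium yes
(F) alone accounts for all the evidence.

F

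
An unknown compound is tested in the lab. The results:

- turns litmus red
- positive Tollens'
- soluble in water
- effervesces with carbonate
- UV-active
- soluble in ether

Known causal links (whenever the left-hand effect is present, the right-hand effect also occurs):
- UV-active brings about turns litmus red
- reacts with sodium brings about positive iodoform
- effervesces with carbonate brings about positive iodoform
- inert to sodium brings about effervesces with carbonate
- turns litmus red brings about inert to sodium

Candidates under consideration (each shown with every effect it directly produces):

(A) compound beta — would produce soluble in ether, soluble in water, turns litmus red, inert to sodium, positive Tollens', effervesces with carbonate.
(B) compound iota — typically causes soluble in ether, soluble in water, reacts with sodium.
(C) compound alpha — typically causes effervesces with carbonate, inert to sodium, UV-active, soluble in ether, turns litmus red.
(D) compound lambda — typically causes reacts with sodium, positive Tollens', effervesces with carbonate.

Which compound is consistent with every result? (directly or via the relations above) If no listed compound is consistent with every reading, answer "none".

Checking each candidate against the observations:
(A) compound beta — turns litmus red +; positive Tollens' +; soluble in water +; effervesces with carbonate +; UV-active -; soluble in ether +
(B) compound iota — turns litmus red -; positive Tollens' -; soluble in water +; effervesces with carbonate -; UV-active -; soluble in ether +
(C) compound alpha — does not account for positive Tollens', soluble in water
(D) compound lambda — turns litmus red -; positive Tollens' +; soluble in water -; effervesces with carbonate +; UV-active -; soluble in ether -
None of the listed candidates fits everything.

none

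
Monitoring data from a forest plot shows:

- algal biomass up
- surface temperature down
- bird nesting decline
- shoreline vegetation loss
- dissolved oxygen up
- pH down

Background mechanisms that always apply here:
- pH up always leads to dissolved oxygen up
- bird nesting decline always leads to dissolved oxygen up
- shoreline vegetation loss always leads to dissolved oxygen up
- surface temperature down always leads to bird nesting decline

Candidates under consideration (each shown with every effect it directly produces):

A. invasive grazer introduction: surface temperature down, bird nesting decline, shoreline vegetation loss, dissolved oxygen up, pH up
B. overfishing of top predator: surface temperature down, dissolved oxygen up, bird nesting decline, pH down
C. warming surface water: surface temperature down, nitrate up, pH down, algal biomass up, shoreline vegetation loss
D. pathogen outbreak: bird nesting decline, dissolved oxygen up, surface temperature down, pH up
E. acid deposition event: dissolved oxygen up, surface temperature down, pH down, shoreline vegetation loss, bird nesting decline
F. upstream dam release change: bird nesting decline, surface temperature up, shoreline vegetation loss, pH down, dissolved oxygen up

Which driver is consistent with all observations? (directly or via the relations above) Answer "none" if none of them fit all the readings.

C

Per-candidate check:
(A) invasive grazer introduction — fails on algal biomass up, pH down (predicts pH up, not pH down)
(B) overfishing of top predator — algal biomass up miss; surface temperature down match; bird nesting decline match; shoreline vegetation loss miss; dissolved oxygen up match; pH down match
(C) warming surface water — algal biomass up match; surface temperature down match; bird nesting decline match (by surface temperature down → bird nesting decline); shoreline vegetation loss match; dissolved oxygen up match (by shoreline vegetation loss → dissolved oxygen up); pH down match
(D) pathogen outbreak — algal biomass up miss; surface temperature down match; bird nesting decline match; shoreline vegetation loss miss; dissolved oxygen up match; pH down miss
(E) acid deposition event — algal biomass up miss; surface temperature down match; bird nesting decline match; shoreline vegetation loss match; dissolved oxygen up match; pH down match
(F) upstream dam release change — algal biomass up miss; surface temperature down miss; bird nesting decline match; shoreline vegetation loss match; dissolved oxygen up match; pH down match
(C) alone accounts for all the evidence.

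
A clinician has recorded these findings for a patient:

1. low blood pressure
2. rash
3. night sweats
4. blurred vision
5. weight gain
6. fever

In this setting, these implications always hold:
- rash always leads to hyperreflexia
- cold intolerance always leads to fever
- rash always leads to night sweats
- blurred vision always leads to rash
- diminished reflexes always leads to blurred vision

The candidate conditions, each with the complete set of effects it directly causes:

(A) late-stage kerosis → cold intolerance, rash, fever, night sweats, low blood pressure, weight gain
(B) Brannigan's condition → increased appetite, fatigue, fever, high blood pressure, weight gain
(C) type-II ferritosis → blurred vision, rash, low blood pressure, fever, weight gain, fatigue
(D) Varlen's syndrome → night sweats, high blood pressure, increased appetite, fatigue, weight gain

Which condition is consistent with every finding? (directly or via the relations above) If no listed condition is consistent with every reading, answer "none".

C

Testing each hypothesis:
(A) late-stage kerosis — low blood pressure yes; rash yes; night sweats yes; blurred vision NO; weight gain yes; fever yes
(B) Brannigan's condition — fails on low blood pressure, rash, night sweats, blurred vision (predicts high blood pressure, not low blood pressure)
(C) type-II ferritosis — accounts for every observation (night sweats through rash → night sweats)
(D) Varlen's syndrome — fails on low blood pressure, rash, blurred vision, fever (predicts high blood pressure, not low blood pressure)
Only (C) is consistent with every observation.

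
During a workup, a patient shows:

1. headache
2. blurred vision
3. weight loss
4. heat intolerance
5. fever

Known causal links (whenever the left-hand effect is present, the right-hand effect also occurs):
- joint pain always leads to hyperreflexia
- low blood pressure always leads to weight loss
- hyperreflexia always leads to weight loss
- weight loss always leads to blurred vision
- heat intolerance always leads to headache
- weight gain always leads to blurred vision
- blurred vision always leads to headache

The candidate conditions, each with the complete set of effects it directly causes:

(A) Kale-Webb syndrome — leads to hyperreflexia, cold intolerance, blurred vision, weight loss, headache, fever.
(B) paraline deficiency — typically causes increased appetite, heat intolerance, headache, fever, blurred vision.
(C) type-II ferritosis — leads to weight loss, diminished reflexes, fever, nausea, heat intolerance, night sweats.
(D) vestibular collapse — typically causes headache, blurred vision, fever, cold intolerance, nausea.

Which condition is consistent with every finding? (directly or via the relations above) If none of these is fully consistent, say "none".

Per-candidate check:
(A) Kale-Webb syndrome — fails on heat intolerance (predicts cold intolerance, not heat intolerance)
(B) paraline deficiency — headache match; blurred vision match; weight loss miss; heat intolerance match; fever match
(C) type-II ferritosis — accounts for every observation (headache through heat intolerance → headache)
(D) vestibular collapse — headache match; blurred vision match; weight loss miss; heat intolerance miss; fever match
(C) alone accounts for all the evidence.

C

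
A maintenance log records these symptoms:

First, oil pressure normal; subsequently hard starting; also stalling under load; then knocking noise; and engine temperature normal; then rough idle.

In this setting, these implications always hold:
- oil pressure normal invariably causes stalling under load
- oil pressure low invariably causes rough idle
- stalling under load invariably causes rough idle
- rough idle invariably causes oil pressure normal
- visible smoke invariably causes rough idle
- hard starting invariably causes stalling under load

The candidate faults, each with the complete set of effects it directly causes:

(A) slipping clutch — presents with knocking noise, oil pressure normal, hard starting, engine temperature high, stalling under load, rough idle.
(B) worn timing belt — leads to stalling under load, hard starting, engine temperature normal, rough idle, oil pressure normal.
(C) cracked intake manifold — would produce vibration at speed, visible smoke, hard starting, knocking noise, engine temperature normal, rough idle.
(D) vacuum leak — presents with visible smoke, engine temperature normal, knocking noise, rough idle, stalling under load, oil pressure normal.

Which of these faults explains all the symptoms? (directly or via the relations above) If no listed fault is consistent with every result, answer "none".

Testing each hypothesis:
(A) slipping clutch — fails on engine temperature normal (predicts engine temperature high, not engine temperature normal)
(B) worn timing belt — oil pressure normal match; hard starting match; stalling under load match; knocking noise miss; engine temperature normal match; rough idle match
(C) cracked intake manifold — accounts for every observation (oil pressure normal via rough idle → oil pressure normal)
(D) vacuum leak — oil pressure normal match; hard starting miss; stalling under load match; knocking noise match; engine temperature normal match; rough idle match
(C) alone accounts for all the evidence.

C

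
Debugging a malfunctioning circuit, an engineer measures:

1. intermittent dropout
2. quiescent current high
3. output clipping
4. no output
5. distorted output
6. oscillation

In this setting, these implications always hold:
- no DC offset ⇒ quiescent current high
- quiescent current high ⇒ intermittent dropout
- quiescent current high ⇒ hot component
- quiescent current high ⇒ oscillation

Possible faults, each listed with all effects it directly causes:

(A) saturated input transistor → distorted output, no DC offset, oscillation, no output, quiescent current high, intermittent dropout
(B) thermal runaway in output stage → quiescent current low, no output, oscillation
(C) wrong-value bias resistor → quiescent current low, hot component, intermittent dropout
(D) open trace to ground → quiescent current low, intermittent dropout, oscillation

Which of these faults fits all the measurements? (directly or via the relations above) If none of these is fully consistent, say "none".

Per-candidate check:
(A) saturated input transistor — does not account for output clipping
(B) thermal runaway in output stage — fails on intermittent dropout, quiescent current high, output clipping, distorted output (predicts quiescent current low, not quiescent current high)
(C) wrong-value bias resistor — intermittent dropout match; quiescent current high miss; output clipping miss; no output miss; distorted output miss; oscillation miss
(D) open trace to ground — fails on quiescent current high, output clipping, no output, distorted output (predicts quiescent current low, not quiescent current high)
No candidate is consistent with all observations.

none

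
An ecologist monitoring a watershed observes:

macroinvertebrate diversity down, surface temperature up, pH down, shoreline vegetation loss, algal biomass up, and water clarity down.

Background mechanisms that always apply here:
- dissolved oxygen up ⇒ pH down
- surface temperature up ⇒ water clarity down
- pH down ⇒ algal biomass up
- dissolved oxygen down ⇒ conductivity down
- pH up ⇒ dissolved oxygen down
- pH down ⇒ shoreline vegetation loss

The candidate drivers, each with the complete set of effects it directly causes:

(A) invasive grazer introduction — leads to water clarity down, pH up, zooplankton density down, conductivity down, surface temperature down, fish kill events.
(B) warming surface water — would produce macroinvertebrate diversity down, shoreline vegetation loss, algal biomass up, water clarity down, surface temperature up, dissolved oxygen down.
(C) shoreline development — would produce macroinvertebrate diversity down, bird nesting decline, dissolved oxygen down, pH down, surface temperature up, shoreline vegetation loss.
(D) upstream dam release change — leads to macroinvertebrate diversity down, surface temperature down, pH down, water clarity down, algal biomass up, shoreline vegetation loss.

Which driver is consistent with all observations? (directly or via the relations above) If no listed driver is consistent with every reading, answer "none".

C

For each candidate, compare predicted effects to what was observed:
(A) invasive grazer introduction — fails on macroinvertebrate diversity down, surface temperature up, pH down, shoreline vegetation loss, algal biomass up (predicts surface temperature down, not surface temperature up; predicts pH up, not pH down)
(B) warming surface water — macroinvertebrate diversity down yes; surface temperature up yes; pH down NO; shoreline vegetation loss yes; algal biomass up yes; water clarity down yes
(C) shoreline development — accounts for every observation (algal biomass up via pH down → algal biomass up)
(D) upstream dam release change — macroinvertebrate diversity down yes; surface temperature up NO; pH down yes; shoreline vegetation loss yes; algal biomass up yes; water clarity down yes
(C) alone accounts for all the evidence.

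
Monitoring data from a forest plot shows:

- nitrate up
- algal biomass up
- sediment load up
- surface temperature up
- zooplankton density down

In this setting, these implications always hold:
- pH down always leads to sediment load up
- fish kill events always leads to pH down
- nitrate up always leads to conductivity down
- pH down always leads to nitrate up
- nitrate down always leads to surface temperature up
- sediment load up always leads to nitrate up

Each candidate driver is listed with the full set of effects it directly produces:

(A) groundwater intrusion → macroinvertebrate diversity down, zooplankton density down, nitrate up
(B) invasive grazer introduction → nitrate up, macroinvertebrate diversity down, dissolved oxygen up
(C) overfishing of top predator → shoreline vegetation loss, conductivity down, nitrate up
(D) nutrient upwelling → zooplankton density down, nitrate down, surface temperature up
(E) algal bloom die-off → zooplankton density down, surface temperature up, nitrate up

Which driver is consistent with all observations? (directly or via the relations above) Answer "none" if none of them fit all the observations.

Checking each candidate against the observations:
(A) groundwater intrusion — does not account for algal biomass up, sediment load up, surface temperature up
(B) invasive grazer introduction — nitrate up +; algal biomass up -; sediment load up -; surface temperature up -; zooplankton density down -
(C) overfishing of top predator — nitrate up +; algal biomass up -; sediment load up -; surface temperature up -; zooplankton density down -
(D) nutrient upwelling — nitrate up -; algal biomass up -; sediment load up -; surface temperature up +; zooplankton density down +
(E) algal bloom die-off — does not account for algal biomass up, sediment load up
None of the listed candidates fits everything.

none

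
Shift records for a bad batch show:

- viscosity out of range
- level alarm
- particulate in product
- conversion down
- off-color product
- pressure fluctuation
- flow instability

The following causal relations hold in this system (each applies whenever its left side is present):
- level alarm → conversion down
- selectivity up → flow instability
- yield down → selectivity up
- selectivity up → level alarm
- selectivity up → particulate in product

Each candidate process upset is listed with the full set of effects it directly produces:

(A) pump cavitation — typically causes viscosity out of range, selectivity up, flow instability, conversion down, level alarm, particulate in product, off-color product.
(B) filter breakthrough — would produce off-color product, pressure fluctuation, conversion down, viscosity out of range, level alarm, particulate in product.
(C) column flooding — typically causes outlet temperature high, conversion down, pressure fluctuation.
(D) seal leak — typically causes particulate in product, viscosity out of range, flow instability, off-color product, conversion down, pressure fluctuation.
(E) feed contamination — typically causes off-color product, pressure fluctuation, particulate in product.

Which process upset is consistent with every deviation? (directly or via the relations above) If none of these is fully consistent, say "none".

none

For each candidate, compare predicted effects to what was observed:
(A) pump cavitation — viscosity out of range yes; level alarm yes; particulate in product yes; conversion down yes; off-color product yes; pressure fluctuation NO; flow instability yes
(B) filter breakthrough — viscosity out of range yes; level alarm yes; particulate in product yes; conversion down yes; off-color product yes; pressure fluctuation yes; flow instability NO
(C) column flooding — viscosity out of range NO; level alarm NO; particulate in product NO; conversion down yes; off-color product NO; pressure fluctuation yes; flow instability NO
(D) seal leak — viscosity out of range yes; level alarm NO; particulate in product yes; conversion down yes; off-color product yes; pressure fluctuation yes; flow instability yes
(E) feed contamination — viscosity out of range NO; level alarm NO; particulate in product yes; conversion down NO; off-color product yes; pressure fluctuation yes; flow instability NO
No candidate is consistent with all observations.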